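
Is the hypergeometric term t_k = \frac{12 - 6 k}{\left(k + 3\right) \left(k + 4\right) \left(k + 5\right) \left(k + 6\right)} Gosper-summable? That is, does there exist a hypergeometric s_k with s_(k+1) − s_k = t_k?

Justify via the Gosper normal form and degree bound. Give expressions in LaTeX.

Step 1: r(k) = (k - 1)*(k + 3)/((k - 2)*(k + 7)).
Normal form (A,B,C) = (k + 3, k + 7, k - 2).
f must satisfy (k + 3)·f(k+1) − (k + 6)·f(k) = k - 2.
d = 3 from the (1,1,1) case.
Match coefficients ⇒ f(k) = -k*(k**2 + 12*k + 227)/360.
So s_k = (B(k−1)f/C)·t_k = (-k*(k + 6)*(k**2 + 12*k + 227)/(360*(k - 2)))·t_k = k*(k**2 + 12*k + 227)/(60*(k + 3)*(k + 4)*(k + 5)).
Δs = 6*(2 - k)/(k**4 + 18*k**3 + 119*k**2 + 342*k + 360), as required.

Yes. s_k = \frac{k \left(k^{2} + 12 k + 227\right)}{60 \left(k + 3\right) \left(k + 4\right) \left(k + 5\right)}.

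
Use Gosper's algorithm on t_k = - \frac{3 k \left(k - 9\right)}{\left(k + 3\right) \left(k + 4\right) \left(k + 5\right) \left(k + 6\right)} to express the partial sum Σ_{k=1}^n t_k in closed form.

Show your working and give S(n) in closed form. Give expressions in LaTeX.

S(n) = \frac{3 n \left(n + 1\right)}{n^{3} + 15 n^{2} + 74 n + 120}

Ratio r(k) = (k - 8)*(k + 1)*(k + 3)/(k*(k - 9)*(k + 7)).
Take A(k)=k + 3, B(k)=k + 7, C(k)=k**2 - 9*k.
f must satisfy (k + 3)·f(k+1) − (k + 6)·f(k) = k**2 - 9*k.
From deg A=1, deg B=1, deg C=2: d=3.
Solving with deg f ≤ 3: f(k) = -k*(k - 1).
R(k) = B(k−1)·f(k)/C(k) = -(k - 1)*(k + 6)/(k - 9); s_k = R·t_k = 3*k*(k - 1)/((k + 3)*(k + 4)*(k + 5)).
Δs = 3*k*(9 - k)/(k**4 + 18*k**3 + 119*k**2 + 342*k + 360), as required.
s_(n+1) = 3*n*(n + 1)/(n**3 + 15*n**2 + 74*n + 120) and s_(1) = 0, so S(n) = 3*n*(n + 1)/(n**3 + 15*n**2 + 74*n + 120).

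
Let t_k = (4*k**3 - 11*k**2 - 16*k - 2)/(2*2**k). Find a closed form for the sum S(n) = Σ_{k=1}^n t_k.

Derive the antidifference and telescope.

Compute t_(k+1)/t_k: get (4*k**3 + k**2 - 26*k - 25)/(2*(4*k**3 - 11*k**2 - 16*k - 2)).
Factor: A=1/2; B=1; C=k**3 - 11*k**2/4 - 4*k - 1/2.
Set up (1/2)·f(k+1) − (1)·f(k) − (k**3 - 11*k**2/4 - 4*k - 1/2) = 0.
deg f ≤ 3 (via 0,0,3).
Match coefficients ⇒ f(k) = -(k + 1)*(4*k**2 - 3*k + 1)/2.
R(k) = B(k−1)·f(k)/C(k) = -2*(k + 1)*(4*k**2 - 3*k + 1)/(4*k**3 - 11*k**2 - 16*k - 2); s_k = R·t_k = (-4*k**3 - k**2 + 2*k - 1)/2**k.
Verify: (4*k**3 - 11*k**2 - 16*k - 2)/(2*2**k) matches t_k.
Σ_(k=1)^n t_k = s_(n+1) − s_(1) = (2**(-n - 1)*(-4*n**3 - 13*n**2 - 12*n - 4)) − (-2), i.e. 2**(-n - 1)*(2**(n + 2) - 4*n**3 - 13*n**2 - 12*n - 4).

S(n) = 2**(-n - 1)*(2**(n + 2) - 4*n**3 - 13*n**2 - 12*n - 4)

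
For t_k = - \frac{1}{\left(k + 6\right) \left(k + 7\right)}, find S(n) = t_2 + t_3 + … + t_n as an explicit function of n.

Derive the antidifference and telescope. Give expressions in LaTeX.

Compute t_(k+1)/t_k: get (k + 6)/(k + 8).
So A=k + 6 and B=k + 8, with C=1.
f must satisfy (k + 6)·f(k+1) − (k + 7)·f(k) = 1.
deg f ≤ 1 (via 1,1,0).
Match coefficients ⇒ f(k) = k/6.
Then R = B(k−1)f/C = k*(k + 7)/6, so s_k = R(k)·t_k = -k/(6*k + 36).
Check: Δs_k = -1/(k**2 + 13*k + 42). ✓
Σ_(k=2)^n t_k = s_(n+1) − s_(2) = ((-n - 1)/(6*(n + 7))) − (-1/24), i.e. (1 - n)/(8*(n + 7)).

S(n) = \frac{1 - n}{8 \left(n + 7\right)}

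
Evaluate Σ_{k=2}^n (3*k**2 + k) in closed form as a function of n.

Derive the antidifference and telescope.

Compute t_(k+1)/t_k: get (k + 3*(k + 1)**2 + 1)/(k*(3*k + 1)).
Gosper form: A/B · C(k+1)/C(k) with A=1, B=1, C=k**2 + k/3.
Key eq: (1)·f(k+1) = (1)·f(k) + (k**2 + k/3).
From deg A=0, deg B=0, deg C=2: d=3.
A polynomial solution: f(k) = k**2*(k - 1)/3.
So s_k = (B(k−1)f/C)·t_k = (k*(k - 1)/(3*k + 1))·t_k = k**2*(k - 1).
s_(k+1) − s_k = k*(3*k + 1) = t_k.
Telescope: S(n) = s_(n+1) − s_(2) = n*(n**2 + 2*n + 1) − (4) = n**3 + 2*n**2 + n - 4.

S(n) = n**3 + 2*n**2 + n - 4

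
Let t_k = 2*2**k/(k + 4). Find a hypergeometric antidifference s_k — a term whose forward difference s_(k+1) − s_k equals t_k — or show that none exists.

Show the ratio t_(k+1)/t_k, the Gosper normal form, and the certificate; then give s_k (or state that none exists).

none (Gosper's algorithm certifies no s_k)

Compute t_(k+1)/t_k: get 2*(k + 4)/(k + 5).
So A=2*k + 8 and B=k + 5, with C=1.
Key eq: (2*k + 8)·f(k+1) = (k + 4)·f(k) + (1).
d = -1 from the (1,1,0) case.
deg f ≤ -1 is impossible — no certificate.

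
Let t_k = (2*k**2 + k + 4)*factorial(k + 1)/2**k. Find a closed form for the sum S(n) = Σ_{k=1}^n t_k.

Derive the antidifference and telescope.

r(k) = (k + 2)*(k + 2*(k + 1)**2 + 5)/(2*(2*k**2 + k + 4)) after simplifying.
Normal form (A,B,C) = (k/2 + 1, 1, k**2 + k/2 + 2).
Solve (k/2 + 1)·f(k+1) − (1)·f(k) = k**2 + k/2 + 2.
deg f ≤ 1 (via 1,0,2).
A polynomial solution: f(k) = 2*k - 1.
Get s_k = R·t_k = 2**(1 - k)*(2*k - 1)*factorial(k + 1) with R(k) = B(k−1)f(k)/C(k) = 2*(2*k - 1)/(2*k**2 + k + 4).
Verify: (2*k**2 + k + 4)*factorial(k + 1)/2**k matches t_k.
Evaluate: s_(n+1) = (2*n + 1)*factorial(n + 2)/2**n; subtract s_(1) = 2 ⇒ S(n) = -2 + 2*n*factorial(n + 2)/2**n + factorial(n + 2)/2**n.

S(n) = -2 + 2*n*factorial(n + 2)/2**n + factorial(n + 2)/2**n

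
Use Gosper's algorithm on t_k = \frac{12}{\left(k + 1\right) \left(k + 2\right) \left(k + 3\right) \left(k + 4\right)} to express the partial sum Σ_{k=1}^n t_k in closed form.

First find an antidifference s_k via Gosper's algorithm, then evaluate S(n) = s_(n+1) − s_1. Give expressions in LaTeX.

t_(k+1)/t_k = (k + 1)/(k + 5).
Factor: A=k + 1; B=k + 5; C=1.
Key eq: (k + 1)·f(k+1) = (k + 4)·f(k) + (1).
From deg A=1, deg B=1, deg C=0: d=3.
Match coefficients ⇒ f(k) = k*(k**2 + 6*k + 11)/18.
R(k) = B(k−1)·f(k)/C(k) = k*(k + 4)*(k**2 + 6*k + 11)/18; s_k = R·t_k = 2*k*(k**2 + 6*k + 11)/(3*(k + 1)*(k + 2)*(k + 3)).
Check: Δs_k = 12/(k**4 + 10*k**3 + 35*k**2 + 50*k + 24). ✓
Evaluate: s_(n+1) = 2*(n**3 + 9*n**2 + 26*n + 18)/(3*(n**3 + 9*n**2 + 26*n + 24)); subtract s_(1) = 1/2 ⇒ S(n) = n*(n**2 + 9*n + 26)/(6*(n**3 + 9*n**2 + 26*n + 24)).

S(n) = \frac{n \left(n^{2} + 9 n + 26\right)}{6 \left(n^{3} + 9 n^{2} + 26 n + 24\right)}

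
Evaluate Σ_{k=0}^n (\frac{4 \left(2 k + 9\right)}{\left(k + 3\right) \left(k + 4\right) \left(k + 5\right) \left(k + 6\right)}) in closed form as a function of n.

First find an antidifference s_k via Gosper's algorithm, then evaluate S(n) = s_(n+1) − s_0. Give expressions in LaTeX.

The ratio is (k + 3)*(2*k + 11)/((k + 7)*(2*k + 9)).
So A=k + 3 and B=k + 7, with C=k + 9/2.
Need (k + 3)·f(k+1) − (k + 6)·f(k) = k + 9/2.
d = 3 from the (1,1,1) case.
Match coefficients ⇒ f(k) = k*(k + 4)*(k + 8)/30.
Get s_k = R·t_k = 4*k*(k + 8)/(15*(k**2 + 8*k + 15)) with R(k) = B(k−1)f(k)/C(k) = k*(k + 4)*(k + 6)*(k + 8)/(15*(2*k + 9)).
s_(k+1) − s_k = 4*(2*k + 9)/(k**4 + 18*k**3 + 119*k**2 + 342*k + 360) = t_k.
Telescope: S(n) = s_(n+1) − s_(0) = 4*(n**2 + 10*n + 9)/(15*(n**2 + 10*n + 24)) − (0) = 4*(n**2 + 10*n + 9)/(15*(n**2 + 10*n + 24)).

S(n) = \frac{4 \left(n^{2} + 10 n + 9\right)}{15 \left(n^{2} + 10 n + 24\right)}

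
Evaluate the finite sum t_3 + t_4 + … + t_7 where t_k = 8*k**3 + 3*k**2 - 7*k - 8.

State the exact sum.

Ratio r(k) = (8*k**3 + 27*k**2 + 23*k - 4)/(8*k**3 + 3*k**2 - 7*k - 8).
Normal form (A,B,C) = (1, 1, k**3 + 3*k**2/8 - 7*k/8 - 1).
Set up (1)·f(k+1) − (1)·f(k) − (k**3 + 3*k**2/8 - 7*k/8 - 1) = 0.
deg f ≤ 4 (via 0,0,3).
Match coefficients ⇒ f(k) = k*(2*k**3 - 3*k**2 - 3*k - 4)/8.
Get s_k = R·t_k = k*(2*k**3 - 3*k**2 - 3*k - 4) with R(k) = B(k−1)f(k)/C(k) = k*(2*k**3 - 3*k**2 - 3*k - 4)/(8*k**3 + 3*k**2 - 7*k - 8).
Δs = 8*k**3 + 3*k**2 - 7*k - 8, as required.
Sum = s_(8) − s_(3); s_(8) = 6432, s_(3) = 42 ⇒ 6390.

Σ = 6390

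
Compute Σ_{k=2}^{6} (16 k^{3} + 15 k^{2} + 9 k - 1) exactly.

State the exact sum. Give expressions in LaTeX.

Σ = 8565

The ratio is (16*k**3 + 63*k**2 + 87*k + 39)/(16*k**3 + 15*k**2 + 9*k - 1).
Factor: A=1; B=1; C=k**3 + 15*k**2/16 + 9*k/16 - 1/16.
Need (1)·f(k+1) − (1)·f(k) = k**3 + 15*k**2/16 + 9*k/16 - 1/16.
Degrees (0,0,3) ⇒ d ≤ 4.
A polynomial solution: f(k) = k*(4*k**3 - 3*k**2 + k - 3)/16.
So s_k = (B(k−1)f/C)·t_k = (k*(4*k**3 - 3*k**2 + k - 3)/(16*k**3 + 15*k**2 + 9*k - 1))·t_k = k*(4*k**3 - 3*k**2 + k - 3).
s_(k+1) − s_k = 16*k**3 + 15*k**2 + 9*k - 1 = t_k.
Σ_(k=2)^(6) t_k = s_(7) − s_(2) = 8603 − (38) = 8565.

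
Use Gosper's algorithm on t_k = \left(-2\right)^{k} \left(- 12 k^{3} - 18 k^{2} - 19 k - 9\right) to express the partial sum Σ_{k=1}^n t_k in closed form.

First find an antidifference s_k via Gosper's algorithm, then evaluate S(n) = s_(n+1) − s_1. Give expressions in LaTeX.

t_(k+1)/t_k = 2*(-12*k**3 - 54*k**2 - 91*k - 58)/(12*k**3 + 18*k**2 + 19*k + 9).
So A=-2 and B=1, with C=k**3 + 3*k**2/2 + 19*k/12 + 3/4.
Need (-2)·f(k+1) − (1)·f(k) = k**3 + 3*k**2/2 + 19*k/12 + 3/4.
deg f ≤ 3 (via 0,0,3).
Solving with deg f ≤ 3: f(k) = -(4*k**3 - 2*k**2 + k + 1)/12.
Then R = B(k−1)f/C = -(4*k**3 - 2*k**2 + k + 1)/(12*k**3 + 18*k**2 + 19*k + 9), so s_k = R(k)·t_k = (-2)**k*(4*k**3 - 2*k**2 + k + 1).
Verify: (-2)**k*(-12*k**3 - 18*k**2 - 19*k - 9) matches t_k.
Evaluate: s_(n+1) = (-2)**(n + 1)*(4*n**3 + 10*n**2 + 9*n + 4); subtract s_(1) = -8 ⇒ S(n) = -8*(-2)**n*n**3 - 20*(-2)**n*n**2 - 18*(-2)**n*n - 8*(-2)**n + 8.

S(n) = - 8 \left(-2\right)^{n} n^{3} - 20 \left(-2\right)^{n} n^{2} - 18 \left(-2\right)^{n} n - 8 \left(-2\right)^{n} + 8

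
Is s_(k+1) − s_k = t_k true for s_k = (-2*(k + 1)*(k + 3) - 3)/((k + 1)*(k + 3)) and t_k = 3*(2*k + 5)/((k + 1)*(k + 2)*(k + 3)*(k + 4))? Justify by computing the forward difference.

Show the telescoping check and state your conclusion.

s_(k+1) = (-2*(k + 2)*(k + 4) - 3)/((k + 2)*(k + 4))
s_(k+1) − s_k = 3*(2*k + 5)/(k**4 + 10*k**3 + 35*k**2 + 50*k + 24)
(s_(k+1) − s_k) − t_k = 0

valid; difference matches t_k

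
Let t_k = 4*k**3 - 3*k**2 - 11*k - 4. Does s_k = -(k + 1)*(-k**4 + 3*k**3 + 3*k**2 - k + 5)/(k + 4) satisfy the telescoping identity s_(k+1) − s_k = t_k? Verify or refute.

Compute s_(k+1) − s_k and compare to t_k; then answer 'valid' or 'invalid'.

s_(k+1) = (k**5 + 3*k**4 - 4*k**3 - 22*k**2 - 29*k - 18)/(k + 5)
s_(k+1) − s_k = (4*k**5 + 24*k**4 - 6*k**3 - 103*k**2 - 109*k - 47)/(k**2 + 9*k + 20)
(s_(k+1) − s_k) − t_k = 3*(-3*k**4 - 16*k**3 + 20*k**2 + 49*k + 11)/(k**2 + 9*k + 20)

Invalid: residual 3*(-3*k**4 - 16*k**3 + 20*k**2 + 49*k + 11)/(k**2 + 9*k + 20) ≠ 0.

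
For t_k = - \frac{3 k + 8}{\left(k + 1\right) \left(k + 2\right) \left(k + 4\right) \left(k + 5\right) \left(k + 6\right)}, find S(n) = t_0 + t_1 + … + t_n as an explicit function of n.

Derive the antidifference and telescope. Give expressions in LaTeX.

S(n) = \frac{- n^{3} - 13 n^{2} - 52 n - 40}{20 \left(n^{3} + 13 n^{2} + 52 n + 60\right)}

Compute t_(k+1)/t_k: get (k + 1)*(k + 4)*(3*k + 11)/((k + 3)*(k + 7)*(3*k + 8)).
Gosper form: A/B · C(k+1)/C(k) with A=k + 1, B=k + 7, C=k**2 + 17*k/3 + 8.
Solve (k + 1)·f(k+1) − (k + 6)·f(k) = k**2 + 17*k/3 + 8.
d = 5 from the (1,1,2) case.
Solve for f: f(k) = k*(k + 2)*(k + 3)*(k**2 + 10*k + 29)/60 (degree 5 ≤ 5).
Then R = B(k−1)f/C = k*(k + 2)*(k + 6)*(k**2 + 10*k + 29)/(20*(3*k + 8)), so s_k = R(k)·t_k = k*(-k**2 - 10*k - 29)/(20*(k**3 + 10*k**2 + 29*k + 20)).
Verify: (-3*k - 8)/(k**5 + 18*k**4 + 121*k**3 + 372*k**2 + 508*k + 240) matches t_k.
Σ_(k=0)^n t_k = s_(n+1) − s_(0) = ((-n**3 - 13*n**2 - 52*n - 40)/(20*(n**3 + 13*n**2 + 52*n + 60))) − (0), i.e. (-n**3 - 13*n**2 - 52*n - 40)/(20*(n**3 + 13*n**2 + 52*n + 60)).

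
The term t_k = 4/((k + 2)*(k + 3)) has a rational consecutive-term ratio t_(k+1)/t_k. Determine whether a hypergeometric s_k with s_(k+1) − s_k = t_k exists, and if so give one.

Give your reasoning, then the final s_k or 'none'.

s_k = 2*k/(k + 2)

Step 1: r(k) = (k + 2)/(k + 4).
So A=k + 2 and B=k + 4, with C=1.
Key eq: (k + 2)·f(k+1) = (k + 3)·f(k) + (1).
From deg A=1, deg B=1, deg C=0: d=1.
Solving with deg f ≤ 1: f(k) = k/2.
R(k) = B(k−1)·f(k)/C(k) = k*(k + 3)/2; s_k = R·t_k = 2*k/(k + 2).
Check: Δs_k = 4/(k**2 + 5*k + 6). ✓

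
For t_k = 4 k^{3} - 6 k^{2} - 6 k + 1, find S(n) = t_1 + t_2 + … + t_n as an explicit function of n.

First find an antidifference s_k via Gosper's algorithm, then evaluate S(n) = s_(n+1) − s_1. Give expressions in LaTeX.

S(n) = n \left(n^{3} - 5 n - 3\right)

t_(k+1)/t_k = (4*k**3 + 6*k**2 - 6*k - 7)/(4*k**3 - 6*k**2 - 6*k + 1).
Factor: A=1; B=1; C=k**3 - 3*k**2/2 - 3*k/2 + 1/4.
Need (1)·f(k+1) − (1)·f(k) = k**3 - 3*k**2/2 - 3*k/2 + 1/4.
Degrees (0,0,3) ⇒ d ≤ 4.
A polynomial solution: f(k) = k*(k**3 - 4*k**2 + k + 3)/4.
Certificate R = B(k−1)f/C = k*(k**3 - 4*k**2 + k + 3)/(4*k**3 - 6*k**2 - 6*k + 1) gives s_k = k*(k**3 - 4*k**2 + k + 3).
s_(k+1) − s_k = 4*k**3 - 6*k**2 - 6*k + 1 = t_k.
Evaluate: s_(n+1) = n**4 - 5*n**2 - 3*n + 1; subtract s_(1) = 1 ⇒ S(n) = n*(n**3 - 5*n - 3).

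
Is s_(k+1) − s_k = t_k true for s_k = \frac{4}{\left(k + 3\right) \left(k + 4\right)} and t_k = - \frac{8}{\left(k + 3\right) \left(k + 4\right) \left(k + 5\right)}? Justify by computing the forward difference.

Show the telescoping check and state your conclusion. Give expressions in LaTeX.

Valid — Δs_k = t_k.

s_(k+1) = 4/((k + 4)*(k + 5))
s_(k+1) − s_k = -8/(k**3 + 12*k**2 + 47*k + 60)
(s_(k+1) − s_k) − t_k = 0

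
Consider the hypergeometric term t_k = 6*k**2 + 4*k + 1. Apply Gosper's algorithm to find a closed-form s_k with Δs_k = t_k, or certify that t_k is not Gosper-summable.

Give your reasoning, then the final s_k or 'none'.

t_(k+1)/t_k = (6*k**2 + 16*k + 11)/(6*k**2 + 4*k + 1).
A = 1, B = 1, C = k**2 + 2*k/3 + 1/6.
Solve (1)·f(k+1) − (1)·f(k) = k**2 + 2*k/3 + 1/6.
Degrees (0,0,2) ⇒ d ≤ 3.
Match coefficients ⇒ f(k) = k**2*(2*k - 1)/6.
R(k) = B(k−1)·f(k)/C(k) = k**2*(2*k - 1)/(6*k**2 + 4*k + 1); s_k = R·t_k = k**2*(2*k - 1).
Δs = 6*k**2 + 4*k + 1, as required.

s_k = k**2*(2*k - 1)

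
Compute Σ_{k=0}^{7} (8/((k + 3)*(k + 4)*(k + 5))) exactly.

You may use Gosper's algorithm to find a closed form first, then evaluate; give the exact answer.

Ratio r(k) = (k + 3)/(k + 6).
Factor: A=k + 3; B=k + 6; C=1.
Set up (k + 3)·f(k+1) − (k + 5)·f(k) − (1) = 0.
Degrees (1,1,0) ⇒ d ≤ 2.
A polynomial solution: f(k) = k*(k + 7)/24.
So s_k = (B(k−1)f/C)·t_k = (k*(k + 5)*(k + 7)/24)·t_k = k*(k + 7)/(3*(k + 3)*(k + 4)).
Check: Δs_k = 8/(k**3 + 12*k**2 + 47*k + 60). ✓
Telescoping: Σ = s_(8) − s_(0) = 10/33 − (0) = 10/33.

Σ = 10/33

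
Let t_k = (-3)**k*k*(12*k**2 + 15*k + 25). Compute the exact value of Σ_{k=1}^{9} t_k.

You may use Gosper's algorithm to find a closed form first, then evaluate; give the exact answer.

Σ = -161617116

Compute t_(k+1)/t_k: get 3*(-12*k**3 - 51*k**2 - 91*k - 52)/(k*(12*k**2 + 15*k + 25)).
So A=-3 and B=1, with C=k**3 + 5*k**2/4 + 25*k/12.
Set up (-3)·f(k+1) − (1)·f(k) − (k**3 + 5*k**2/4 + 25*k/12) = 0.
From deg A=0, deg B=0, deg C=3: d=3.
Solving with deg f ≤ 3: f(k) = -(3*k**3 - 3*k**2 + 4*k - 3)/12.
So s_k = (B(k−1)f/C)·t_k = (-(3*k**3 - 3*k**2 + 4*k - 3)/(k*(12*k**2 + 15*k + 25)))·t_k = (-3)**k*(-3*k**3 + 3*k**2 - 4*k + 3).
s_(k+1) − s_k = (-3)**k*k*(12*k**2 + 15*k + 25) = t_k.
Sum = s_(10) − s_(1); s_(10) = -161617113, s_(1) = 3 ⇒ -161617116.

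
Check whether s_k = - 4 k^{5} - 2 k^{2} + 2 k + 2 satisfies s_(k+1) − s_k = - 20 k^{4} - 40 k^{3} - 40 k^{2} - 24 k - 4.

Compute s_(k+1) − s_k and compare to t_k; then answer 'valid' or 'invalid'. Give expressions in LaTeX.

s_(k+1) = 2*k - 4*(k + 1)**5 - 2*(k + 1)**2 + 4
s_(k+1) − s_k = -20*k**4 - 40*k**3 - 40*k**2 - 24*k - 4
(s_(k+1) − s_k) − t_k = 0

Valid: the claim telescopes to t_k.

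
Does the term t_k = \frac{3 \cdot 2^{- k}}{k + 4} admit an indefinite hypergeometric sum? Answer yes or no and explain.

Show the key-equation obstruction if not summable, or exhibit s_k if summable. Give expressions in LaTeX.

No — t_k has no hypergeometric antidifference.

Compute t_(k+1)/t_k: get (k + 4)/(2*(k + 5)).
Take A(k)=k/2 + 2, B(k)=k + 5, C(k)=1.
Solve (k/2 + 2)·f(k+1) − (k + 4)·f(k) = 1.
d = -1 from the (1,1,0) case.
Bound -1 < 0, so the key equation has no polynomial solution.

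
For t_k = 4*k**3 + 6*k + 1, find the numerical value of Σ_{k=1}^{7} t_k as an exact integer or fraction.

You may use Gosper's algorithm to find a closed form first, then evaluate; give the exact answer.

t_(k+1)/t_k = (6*k + 4*(k + 1)**3 + 7)/(4*k**3 + 6*k + 1).
So A=1 and B=1, with C=k**3 + 3*k/2 + 1/4.
Set up (1)·f(k+1) − (1)·f(k) − (k**3 + 3*k/2 + 1/4) = 0.
Bound: deg f ≤ 4.
Coefficient equations give f(k) = k*(k**3 - 2*k**2 + 4*k - 2)/4.
So s_k = (B(k−1)f/C)·t_k = (k*(k**3 - 2*k**2 + 4*k - 2)/(4*k**3 + 6*k + 1))·t_k = k*(k**3 - 2*k**2 + 4*k - 2).
s_(k+1) − s_k = 4*k**3 + 6*k + 1 = t_k.
Telescoping: Σ = s_(8) − s_(1) = 3312 − (1) = 3311.

Σ = 3311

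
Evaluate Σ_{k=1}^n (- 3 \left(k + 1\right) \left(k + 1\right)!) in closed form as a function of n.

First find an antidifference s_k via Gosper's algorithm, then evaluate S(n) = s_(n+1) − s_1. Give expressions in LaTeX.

Ratio r(k) = (k + 2)**2/(k + 1).
Take A(k)=k + 2, B(k)=1, C(k)=k + 1.
Solve (k + 2)·f(k+1) − (1)·f(k) = k + 1.
deg f ≤ 0 (via 1,0,1).
Coefficient equations give f(k) = 1.
R(k) = B(k−1)·f(k)/C(k) = 1/(k + 1); s_k = R·t_k = -3*factorial(k + 1).
Verify: -3*(k + 1)*factorial(k + 1) matches t_k.
Evaluate: s_(n+1) = -3*factorial(n + 2); subtract s_(1) = -6 ⇒ S(n) = 6 - 3*factorial(n + 2).

S(n) = 6 - 3 \left(n + 2\right)!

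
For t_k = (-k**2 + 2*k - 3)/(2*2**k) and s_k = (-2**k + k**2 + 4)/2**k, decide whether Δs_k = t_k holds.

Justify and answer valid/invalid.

valid (s_(k+1) − s_k reduces to t_k)

s_(k+1) = (-2*2**k + (k + 1)**2 + 4)/(2*2**k)
s_(k+1) − s_k = (-k**2 + 2*k - 3)/(2*2**k)
(s_(k+1) − s_k) − t_k = 0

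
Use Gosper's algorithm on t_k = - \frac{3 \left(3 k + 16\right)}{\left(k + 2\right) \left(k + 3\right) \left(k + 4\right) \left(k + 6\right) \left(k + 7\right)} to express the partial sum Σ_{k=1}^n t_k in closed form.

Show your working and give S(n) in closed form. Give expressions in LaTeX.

S(n) = \frac{n \left(- n^{2} - 14 n - 61\right)}{28 \left(n^{3} + 14 n^{2} + 61 n + 84\right)}

The ratio is (k + 2)*(k + 6)*(3*k + 19)/((k + 5)*(k + 8)*(3*k + 16)).
So A=k + 2 and B=k + 8, with C=k**2 + 31*k/3 + 80/3.
Key eq: (k + 2)·f(k+1) = (k + 7)·f(k) + (k**2 + 31*k/3 + 80/3).
Degrees (1,1,2) ⇒ d ≤ 5.
A polynomial solution: f(k) = k*(k + 4)*(k + 5)*(k**2 + 11*k + 36)/108.
Then R = B(k−1)f/C = k*(k + 4)*(k + 7)*(k**2 + 11*k + 36)/(36*(3*k + 16)), so s_k = R(k)·t_k = k*(-k**2 - 11*k - 36)/(12*(k**3 + 11*k**2 + 36*k + 36)).
Verify: 3*(-3*k - 16)/(k**5 + 22*k**4 + 185*k**3 + 740*k**2 + 1404*k + 1008) matches t_k.
s_(n+1) = (-n**3 - 14*n**2 - 61*n - 48)/(12*(n**3 + 14*n**2 + 61*n + 84)) and s_(1) = -1/21, so S(n) = n*(-n**2 - 14*n - 61)/(28*(n**3 + 14*n**2 + 61*n + 84)).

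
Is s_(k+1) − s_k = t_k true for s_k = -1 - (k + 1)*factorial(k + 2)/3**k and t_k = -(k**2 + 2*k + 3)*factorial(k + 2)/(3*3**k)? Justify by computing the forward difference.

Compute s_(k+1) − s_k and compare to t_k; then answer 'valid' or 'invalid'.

s_(k+1) = -3**(-k - 1)*(k + 2)*factorial(k + 3) - 1
s_(k+1) − s_k = -(k**2 + 2*k + 3)*factorial(k + 2)/(3*3**k)
(s_(k+1) − s_k) − t_k = 0

Valid — Δs_k = t_k.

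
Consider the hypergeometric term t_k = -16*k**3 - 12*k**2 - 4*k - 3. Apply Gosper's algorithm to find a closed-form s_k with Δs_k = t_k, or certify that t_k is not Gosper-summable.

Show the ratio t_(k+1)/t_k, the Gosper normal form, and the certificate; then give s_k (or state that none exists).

Compute t_(k+1)/t_k: get (16*k**3 + 60*k**2 + 76*k + 35)/(16*k**3 + 12*k**2 + 4*k + 3).
Factor: A=1; B=1; C=k**3 + 3*k**2/4 + k/4 + 3/16.
Solve (1)·f(k+1) − (1)·f(k) = k**3 + 3*k**2/4 + k/4 + 3/16.
d = 4 from the (0,0,3) case.
Solve for f: f(k) = k*(4*k**3 - 4*k**2 + 3)/16 (degree 4 ≤ 4).
Then R = B(k−1)f/C = k*(4*k**3 - 4*k**2 + 3)/((4*k + 3)*(4*k**2 + 1)), so s_k = R(k)·t_k = k*(-4*k**3 + 4*k**2 - 3).
Verify: -16*k**3 - 12*k**2 - 4*k - 3 matches t_k.

s_k = k*(-4*k**3 + 4*k**2 - 3)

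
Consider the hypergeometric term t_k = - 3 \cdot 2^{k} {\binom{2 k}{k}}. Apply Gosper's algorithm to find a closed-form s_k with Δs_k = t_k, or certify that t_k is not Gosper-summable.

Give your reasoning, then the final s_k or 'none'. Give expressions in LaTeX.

t_(k+1)/t_k = 4*(2*k + 1)/(k + 1).
So A=8*k + 4 and B=k + 1, with C=1.
Need (8*k + 4)·f(k+1) − (k)·f(k) = 1.
d = -1 from the (1,1,0) case.
deg f ≤ -1 is impossible — no certificate.

not Gosper-summable; s_k does not exist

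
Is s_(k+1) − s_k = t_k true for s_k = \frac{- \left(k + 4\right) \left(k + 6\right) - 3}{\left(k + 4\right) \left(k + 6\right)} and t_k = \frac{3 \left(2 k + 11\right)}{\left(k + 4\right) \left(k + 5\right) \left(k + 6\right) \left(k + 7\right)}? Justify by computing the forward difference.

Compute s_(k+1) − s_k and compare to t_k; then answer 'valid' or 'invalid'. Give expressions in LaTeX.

Valid: the claim telescopes to t_k.

s_(k+1) = (-(k + 5)*(k + 7) - 3)/((k + 5)*(k + 7))
s_(k+1) − s_k = 3*(2*k + 11)/(k**4 + 22*k**3 + 179*k**2 + 638*k + 840)
(s_(k+1) − s_k) − t_k = 0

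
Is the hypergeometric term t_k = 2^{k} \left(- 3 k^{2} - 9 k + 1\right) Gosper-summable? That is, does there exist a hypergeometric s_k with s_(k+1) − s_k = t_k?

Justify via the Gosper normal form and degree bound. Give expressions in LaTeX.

Yes. s_k = 2^{k} \left(- 3 k^{2} + 3 k + 1\right).

t_(k+1)/t_k = 2*(3*k**2 + 15*k + 11)/(3*k**2 + 9*k - 1).
Gosper form: A/B · C(k+1)/C(k) with A=2, B=1, C=k**2 + 3*k - 1/3.
Need (2)·f(k+1) − (1)·f(k) = k**2 + 3*k - 1/3.
deg f ≤ 2 (via 0,0,2).
Solve for f: f(k) = (3*k**2 - 3*k - 1)/3 (degree 2 ≤ 2).
R(k) = B(k−1)·f(k)/C(k) = (3*k**2 - 3*k - 1)/(3*k**2 + 9*k - 1); s_k = R·t_k = 2**k*(-3*k**2 + 3*k + 1).
s_(k+1) − s_k = 2**k*(-3*k**2 - 9*k + 1) = t_k.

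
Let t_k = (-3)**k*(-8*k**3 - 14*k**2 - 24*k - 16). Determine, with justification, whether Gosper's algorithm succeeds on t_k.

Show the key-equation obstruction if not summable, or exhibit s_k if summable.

Ratio r(k) = 3*(-4*k**3 - 19*k**2 - 38*k - 31)/(4*k**3 + 7*k**2 + 12*k + 8).
Take A(k)=-3, B(k)=1, C(k)=k**3 + 7*k**2/4 + 3*k + 2.
Need (-3)·f(k+1) − (1)·f(k) = k**3 + 7*k**2/4 + 3*k + 2.
deg f ≤ 3 (via 0,0,3).
Solving with deg f ≤ 3: f(k) = -(2*k**3 - k**2 + 3*k + 1)/8.
Get s_k = R·t_k = (-3)**k*(2*k**3 - k**2 + 3*k + 1) with R(k) = B(k−1)f(k)/C(k) = -(2*k**3 - k**2 + 3*k + 1)/(2*(4*k**3 + 7*k**2 + 12*k + 8)).
Verify: (-3)**k*(-8*k**3 - 14*k**2 - 24*k - 16) matches t_k.

Yes. s_k = (-3)**k*(2*k**3 - k**2 + 3*k + 1).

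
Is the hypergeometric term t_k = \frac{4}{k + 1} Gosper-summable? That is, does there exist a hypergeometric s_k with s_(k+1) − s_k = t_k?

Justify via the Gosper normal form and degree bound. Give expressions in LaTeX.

The ratio is (k + 1)/(k + 2).
A = k + 1, B = k + 2, C = 1.
f must satisfy (k + 1)·f(k+1) − (k + 1)·f(k) = 1.
d = 0 from the (1,1,0) case.
Put f(k) = c0: A·f(k+1) − B(k−1)·f(k) − C = -1; need -1 = 0 — inconsistent ⇒ no f, not summable.

No — t_k has no hypergeometric antidifference.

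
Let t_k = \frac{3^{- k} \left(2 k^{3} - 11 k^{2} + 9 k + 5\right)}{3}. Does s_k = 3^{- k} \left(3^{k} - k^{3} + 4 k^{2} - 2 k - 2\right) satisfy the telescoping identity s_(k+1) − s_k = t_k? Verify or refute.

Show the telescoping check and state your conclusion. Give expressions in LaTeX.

valid (s_(k+1) − s_k reduces to t_k)

s_(k+1) = (3*3**k - k**3 + k**2 + 3*k - 1)/(3*3**k)
s_(k+1) − s_k = (2*k**3 - 11*k**2 + 9*k + 5)/(3*3**k)
(s_(k+1) − s_k) − t_k = 0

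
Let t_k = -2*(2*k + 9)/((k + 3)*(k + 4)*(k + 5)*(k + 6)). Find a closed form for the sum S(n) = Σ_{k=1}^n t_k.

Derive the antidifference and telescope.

Ratio r(k) = (k + 3)*(2*k + 11)/((k + 7)*(2*k + 9)).
So A=k + 3 and B=k + 7, with C=k + 9/2.
f must satisfy (k + 3)·f(k+1) − (k + 6)·f(k) = k + 9/2.
deg f ≤ 3 (via 1,1,1).
Solve for f: f(k) = k*(k + 4)*(k + 8)/30 (degree 3 ≤ 3).
Get s_k = R·t_k = 2*k*(-k - 8)/(15*(k**2 + 8*k + 15)) with R(k) = B(k−1)f(k)/C(k) = k*(k + 4)*(k + 6)*(k + 8)/(15*(2*k + 9)).
Check: Δs_k = 2*(-2*k - 9)/(k**4 + 18*k**3 + 119*k**2 + 342*k + 360). ✓
Telescope: S(n) = s_(n+1) − s_(1) = 2*(-n**2 - 10*n - 9)/(15*(n**2 + 10*n + 24)) − (-1/20) = n*(-n - 10)/(12*(n**2 + 10*n + 24)).

S(n) = n*(-n - 10)/(12*(n**2 + 10*n + 24))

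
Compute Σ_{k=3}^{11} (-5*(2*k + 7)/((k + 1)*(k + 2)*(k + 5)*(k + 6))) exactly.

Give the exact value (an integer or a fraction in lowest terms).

t_(k+1)/t_k = (k + 1)*(k + 5)*(2*k + 9)/((k + 3)*(k + 7)*(2*k + 7)).
Gosper form: A/B · C(k+1)/C(k) with A=k + 1, B=k + 7, C=k**3 + 21*k**2/2 + 73*k/2 + 42.
Solve (k + 1)·f(k+1) − (k + 6)·f(k) = k**3 + 21*k**2/2 + 73*k/2 + 42.
From deg A=1, deg B=1, deg C=3: d=5.
Solving with deg f ≤ 5: f(k) = k*(k + 2)*(k + 3)*(k + 4)*(k + 6)/10.
Get s_k = R·t_k = k*(-k - 6)/(k**2 + 6*k + 5) with R(k) = B(k−1)f(k)/C(k) = k*(k + 2)*(k + 6)**2/(5*(2*k + 7)).
Verify: 5*(-2*k - 7)/(k**4 + 14*k**3 + 65*k**2 + 112*k + 60) matches t_k.
Telescoping: Σ = s_(12) − s_(3) = -216/221 − (-27/32) = -945/7072.

Σ = -945/7072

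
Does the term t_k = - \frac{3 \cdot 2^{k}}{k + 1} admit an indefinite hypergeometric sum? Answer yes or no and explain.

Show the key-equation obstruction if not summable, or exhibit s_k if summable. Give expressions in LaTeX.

Compute t_(k+1)/t_k: get 2*(k + 1)/(k + 2).
So A=2*k + 2 and B=k + 2, with C=1.
f must satisfy (2*k + 2)·f(k+1) − (k + 1)·f(k) = 1.
d = -1 from the (1,1,0) case.
Bound -1 < 0, so the key equation has no polynomial solution.

No — negative degree bound, so no certificate f.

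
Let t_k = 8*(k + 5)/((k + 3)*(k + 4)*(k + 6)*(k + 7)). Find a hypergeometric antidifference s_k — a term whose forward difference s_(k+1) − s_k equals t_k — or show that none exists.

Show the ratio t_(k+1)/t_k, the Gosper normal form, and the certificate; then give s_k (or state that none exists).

s_k = 2*k*(k + 9)/(9*(k**2 + 9*k + 18))

Ratio r(k) = (k + 3)*(k + 6)**2/((k + 5)**2*(k + 8)).
So A=k + 3 and B=k + 8, with C=k**2 + 10*k + 25.
Key eq: (k + 3)·f(k+1) = (k + 7)·f(k) + (k**2 + 10*k + 25).
d = 4 from the (1,1,2) case.
Solving with deg f ≤ 4: f(k) = k*(k + 4)*(k + 5)*(k + 9)/36.
R(k) = B(k−1)·f(k)/C(k) = k*(k + 4)*(k + 7)*(k + 9)/(36*(k + 5)); s_k = R·t_k = 2*k*(k + 9)/(9*(k**2 + 9*k + 18)).
s_(k+1) − s_k = 8*(k + 5)/(k**4 + 20*k**3 + 145*k**2 + 450*k + 504) = t_k.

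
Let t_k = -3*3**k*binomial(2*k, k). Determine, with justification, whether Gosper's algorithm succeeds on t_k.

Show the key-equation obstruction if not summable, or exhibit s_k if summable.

Ratio r(k) = 6*(2*k + 1)/(k + 1).
So A=12*k + 6 and B=k + 1, with C=1.
Solve (12*k + 6)·f(k+1) − (k)·f(k) = 1.
From deg A=1, deg B=1, deg C=0: d=-1.
Negative degree bound (-1): no f exists, t_k not Gosper-summable.

No; the degree bound rules out any f.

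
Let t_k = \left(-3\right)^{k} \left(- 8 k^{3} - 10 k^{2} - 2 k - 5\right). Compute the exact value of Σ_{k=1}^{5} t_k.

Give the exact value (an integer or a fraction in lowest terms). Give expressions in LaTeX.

Ratio r(k) = 3*(-8*k**3 - 34*k**2 - 46*k - 25)/(8*k**3 + 10*k**2 + 2*k + 5).
Gosper form: A/B · C(k+1)/C(k) with A=-3, B=1, C=k**3 + 5*k**2/4 + k/4 + 5/8.
Set up (-3)·f(k+1) − (1)·f(k) − (k**3 + 5*k**2/4 + k/4 + 5/8) = 0.
d = 3 from the (0,0,3) case.
Coefficient equations give f(k) = -(2*k**3 - 2*k**2 - k + 2)/8.
Then R = B(k−1)f/C = -(2*k**3 - 2*k**2 - k + 2)/(8*k**3 + 10*k**2 + 2*k + 5), so s_k = R(k)·t_k = (-3)**k*(2*k**3 - 2*k**2 - k + 2).
Check: Δs_k = (-3)**k*(-8*k**3 - 10*k**2 - 2*k - 5). ✓
Telescoping: Σ = s_(6) − s_(1) = 259524 − (-3) = 259527.

Σ = 259527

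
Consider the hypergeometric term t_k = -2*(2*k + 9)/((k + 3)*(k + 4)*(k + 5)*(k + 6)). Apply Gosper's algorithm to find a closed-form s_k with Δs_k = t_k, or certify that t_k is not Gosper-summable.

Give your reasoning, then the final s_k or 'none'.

s_k = 2*k*(-k - 8)/(15*(k**2 + 8*k + 15))

t_(k+1)/t_k = (k + 3)*(2*k + 11)/((k + 7)*(2*k + 9)).
Take A(k)=k + 3, B(k)=k + 7, C(k)=k + 9/2.
f must satisfy (k + 3)·f(k+1) − (k + 6)·f(k) = k + 9/2.
d = 3 from the (1,1,1) case.
Solve for f: f(k) = k*(k + 4)*(k + 8)/30 (degree 3 ≤ 3).
So s_k = (B(k−1)f/C)·t_k = (k*(k + 4)*(k + 6)*(k + 8)/(15*(2*k + 9)))·t_k = 2*k*(-k - 8)/(15*(k**2 + 8*k + 15)).
s_(k+1) − s_k = 2*(-2*k - 9)/(k**4 + 18*k**3 + 119*k**2 + 342*k + 360) = t_k.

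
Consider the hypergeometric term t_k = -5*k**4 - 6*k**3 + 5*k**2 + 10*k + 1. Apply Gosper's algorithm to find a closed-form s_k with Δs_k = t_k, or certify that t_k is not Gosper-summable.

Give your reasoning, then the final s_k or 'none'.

t_(k+1)/t_k = (5*k**4 + 26*k**3 + 43*k**2 + 18*k - 5)/(5*k**4 + 6*k**3 - 5*k**2 - 10*k - 1).
So A=1 and B=1, with C=k**4 + 6*k**3/5 - k**2 - 2*k - 1/5.
Key eq: (1)·f(k+1) = (1)·f(k) + (k**4 + 6*k**3/5 - k**2 - 2*k - 1/5).
d = 5 from the (0,0,4) case.
Solve for f: f(k) = k*(k**4 - k**3 - 3*k**2 - k + 3)/5 (degree 5 ≤ 5).
R(k) = B(k−1)·f(k)/C(k) = k*(k**4 - k**3 - 3*k**2 - k + 3)/(5*k**4 + 6*k**3 - 5*k**2 - 10*k - 1); s_k = R·t_k = k*(-k**4 + k**3 + 3*k**2 + k - 3).
Verify: -5*k**4 - 6*k**3 + 5*k**2 + 10*k + 1 matches t_k.

s_k = k*(-k**4 + k**3 + 3*k**2 + k - 3)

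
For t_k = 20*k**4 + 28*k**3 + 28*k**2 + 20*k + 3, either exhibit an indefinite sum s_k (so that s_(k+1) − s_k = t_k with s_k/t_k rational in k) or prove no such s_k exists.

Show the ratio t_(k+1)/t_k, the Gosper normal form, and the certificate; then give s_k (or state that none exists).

t_(k+1)/t_k = (20*k**4 + 108*k**3 + 232*k**2 + 240*k + 99)/(20*k**4 + 28*k**3 + 28*k**2 + 20*k + 3).
Factor: A=1; B=1; C=k**4 + 7*k**3/5 + 7*k**2/5 + k + 3/20.
Need (1)·f(k+1) − (1)·f(k) = k**4 + 7*k**3/5 + 7*k**2/5 + k + 3/20.
d = 5 from the (0,0,4) case.
Solve for f: f(k) = k*(4*k**4 - 3*k**3 + 2*k**2 + 3*k - 3)/20 (degree 5 ≤ 5).
R(k) = B(k−1)·f(k)/C(k) = k*(4*k**4 - 3*k**3 + 2*k**2 + 3*k - 3)/(20*k**4 + 28*k**3 + 28*k**2 + 20*k + 3); s_k = R·t_k = k*(4*k**4 - 3*k**3 + 2*k**2 + 3*k - 3).
Check: Δs_k = 20*k**4 + 28*k**3 + 28*k**2 + 20*k + 3. ✓

s_k = k*(4*k**4 - 3*k**3 + 2*k**2 + 3*k - 3)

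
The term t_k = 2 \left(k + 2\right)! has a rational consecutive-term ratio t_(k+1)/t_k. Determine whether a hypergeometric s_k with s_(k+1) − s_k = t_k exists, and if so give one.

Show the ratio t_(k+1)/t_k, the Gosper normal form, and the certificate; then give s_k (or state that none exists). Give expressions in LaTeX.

none (Gosper's algorithm certifies no s_k)

Compute t_(k+1)/t_k: get k + 3.
Gosper form: A/B · C(k+1)/C(k) with A=k + 3, B=1, C=1.
Key eq: (k + 3)·f(k+1) = (1)·f(k) + (1).
Bound: deg f ≤ -1.
d = -1 < 0 ⇒ no nonzero polynomial f; not summable.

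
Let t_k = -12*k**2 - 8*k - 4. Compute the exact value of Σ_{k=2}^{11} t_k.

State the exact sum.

Σ = -6620

Step 1: r(k) = (3*k**2 + 8*k + 6)/(3*k**2 + 2*k + 1).
So A=1 and B=1, with C=k**2 + 2*k/3 + 1/3.
f must satisfy (1)·f(k+1) − (1)·f(k) = k**2 + 2*k/3 + 1/3.
From deg A=0, deg B=0, deg C=2: d=3.
Solving with deg f ≤ 3: f(k) = k*(2*k**2 - k + 1)/6.
R(k) = B(k−1)·f(k)/C(k) = k*(2*k**2 - k + 1)/(2*(3*k**2 + 2*k + 1)); s_k = R·t_k = 2*k*(-2*k**2 + k - 1).
Verify: -12*k**2 - 8*k - 4 matches t_k.
Sum = s_(12) − s_(2); s_(12) = -6648, s_(2) = -28 ⇒ -6620.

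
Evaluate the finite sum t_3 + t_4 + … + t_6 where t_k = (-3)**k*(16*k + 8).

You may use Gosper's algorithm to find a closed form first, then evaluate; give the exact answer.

Σ = 58752

The ratio is 3*(-2*k - 3)/(2*k + 1).
Factor: A=-3; B=1; C=k + 1/2.
Set up (-3)·f(k+1) − (1)·f(k) − (k + 1/2) = 0.
d = 1 from the (0,0,1) case.
Match coefficients ⇒ f(k) = -(4*k - 1)/16.
Certificate R = B(k−1)f/C = -(4*k - 1)/(8*(2*k + 1)) gives s_k = (-3)**k*(1 - 4*k).
s_(k+1) − s_k = (-3)**k*(16*k + 8) = t_k.
Sum = s_(7) − s_(3); s_(7) = 59049, s_(3) = 297 ⇒ 58752.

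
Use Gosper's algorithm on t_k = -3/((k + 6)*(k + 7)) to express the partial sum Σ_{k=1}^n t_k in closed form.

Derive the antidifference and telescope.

S(n) = -3*n/(7*n + 49)

The ratio is (k + 6)/(k + 8).
Factor: A=k + 6; B=k + 8; C=1.
Need (k + 6)·f(k+1) − (k + 7)·f(k) = 1.
Bound: deg f ≤ 1.
Coefficient equations give f(k) = k/6.
R(k) = B(k−1)·f(k)/C(k) = k*(k + 7)/6; s_k = R·t_k = -k/(2*k + 12).
s_(k+1) − s_k = -3/(k**2 + 13*k + 42) = t_k.
s_(n+1) = (-n - 1)/(2*(n + 7)) and s_(1) = -1/14, so S(n) = -3*n/(7*n + 49).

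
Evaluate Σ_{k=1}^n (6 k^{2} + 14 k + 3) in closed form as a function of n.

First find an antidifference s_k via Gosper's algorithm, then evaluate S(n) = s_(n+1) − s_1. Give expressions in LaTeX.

S(n) = n \left(2 n^{2} + 10 n + 11\right)

t_(k+1)/t_k = (6*k**2 + 26*k + 23)/(6*k**2 + 14*k + 3).
Normal form (A,B,C) = (1, 1, k**2 + 7*k/3 + 1/2).
Key eq: (1)·f(k+1) = (1)·f(k) + (k**2 + 7*k/3 + 1/2).
Bound: deg f ≤ 3.
Solve for f: f(k) = k*(2*k**2 + 4*k - 3)/6 (degree 3 ≤ 3).
Get s_k = R·t_k = k*(2*k**2 + 4*k - 3) with R(k) = B(k−1)f(k)/C(k) = k*(2*k**2 + 4*k - 3)/(6*k**2 + 14*k + 3).
Δs = 6*k**2 + 14*k + 3, as required.
s_(n+1) = 2*n**3 + 10*n**2 + 11*n + 3 and s_(1) = 3, so S(n) = n*(2*n**2 + 10*n + 11).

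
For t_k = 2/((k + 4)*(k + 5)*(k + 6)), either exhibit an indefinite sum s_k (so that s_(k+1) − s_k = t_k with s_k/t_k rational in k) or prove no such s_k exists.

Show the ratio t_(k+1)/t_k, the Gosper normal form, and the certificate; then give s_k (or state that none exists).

The ratio is (k + 4)/(k + 7).
Normal form (A,B,C) = (k + 4, k + 7, 1).
Solve (k + 4)·f(k+1) − (k + 6)·f(k) = 1.
Degrees (1,1,0) ⇒ d ≤ 2.
Solve for f: f(k) = k*(k + 9)/40 (degree 2 ≤ 2).
Get s_k = R·t_k = k*(k + 9)/(20*(k + 4)*(k + 5)) with R(k) = B(k−1)f(k)/C(k) = k*(k + 6)*(k + 9)/40.
s_(k+1) − s_k = 2/(k**3 + 15*k**2 + 74*k + 120) = t_k.

s_k = k*(k + 9)/(20*(k + 4)*(k + 5))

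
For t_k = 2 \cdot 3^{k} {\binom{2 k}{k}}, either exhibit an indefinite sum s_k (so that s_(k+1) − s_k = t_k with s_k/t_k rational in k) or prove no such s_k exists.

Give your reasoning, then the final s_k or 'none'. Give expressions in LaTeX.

none — t_k is not Gosper-summable

t_(k+1)/t_k = 6*(2*k + 1)/(k + 1).
Factor: A=12*k + 6; B=k + 1; C=1.
Need (12*k + 6)·f(k+1) − (k)·f(k) = 1.
From deg A=1, deg B=1, deg C=0: d=-1.
Bound -1 < 0, so the key equation has no polynomial solution.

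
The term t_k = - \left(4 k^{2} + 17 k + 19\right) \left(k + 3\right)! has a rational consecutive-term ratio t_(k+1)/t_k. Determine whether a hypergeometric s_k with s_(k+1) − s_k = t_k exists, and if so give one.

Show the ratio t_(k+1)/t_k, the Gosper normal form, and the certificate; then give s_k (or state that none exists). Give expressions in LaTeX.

The ratio is (k + 4)*(17*k + 4*(k + 1)**2 + 36)/(4*k**2 + 17*k + 19).
A = k + 4, B = 1, C = k**2 + 17*k/4 + 19/4.
Need (k + 4)·f(k+1) − (1)·f(k) = k**2 + 17*k/4 + 19/4.
d = 1 from the (1,0,2) case.
Match coefficients ⇒ f(k) = (4*k + 1)/4.
Get s_k = R·t_k = -(4*k + 1)*factorial(k + 3) with R(k) = B(k−1)f(k)/C(k) = (4*k + 1)/(4*k**2 + 17*k + 19).
Δs = -(4*k**2 + 17*k + 19)*factorial(k + 3), as required.

s_k = - \left(4 k + 1\right) \left(k + 3\right)!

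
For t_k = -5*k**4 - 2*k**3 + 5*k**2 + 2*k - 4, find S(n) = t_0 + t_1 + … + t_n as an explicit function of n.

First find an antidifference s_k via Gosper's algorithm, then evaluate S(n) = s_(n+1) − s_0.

S(n) = -n**5 - 3*n**4 - n**3 + 3*n**2 - 2*n - 4

Step 1: r(k) = (5*k**4 + 22*k**3 + 31*k**2 + 14*k + 4)/(5*k**4 + 2*k**3 - 5*k**2 - 2*k + 4).
Normal form (A,B,C) = (1, 1, k**4 + 2*k**3/5 - k**2 - 2*k/5 + 4/5).
f must satisfy (1)·f(k+1) − (1)·f(k) = k**4 + 2*k**3/5 - k**2 - 2*k/5 + 4/5.
From deg A=0, deg B=0, deg C=4: d=5.
Solving with deg f ≤ 5: f(k) = k*(k**4 - 2*k**3 - k**2 + 2*k + 4)/5.
Then R = B(k−1)f/C = k*(k**4 - 2*k**3 - k**2 + 2*k + 4)/(5*k**4 + 2*k**3 - 5*k**2 - 2*k + 4), so s_k = R(k)·t_k = k*(-k**4 + 2*k**3 + k**2 - 2*k - 4).
s_(k+1) − s_k = -5*k**4 - 2*k**3 + 5*k**2 + 2*k - 4 = t_k.
s_(n+1) = -n**5 - 3*n**4 - n**3 + 3*n**2 - 2*n - 4 and s_(0) = 0, so S(n) = -n**5 - 3*n**4 - n**3 + 3*n**2 - 2*n - 4.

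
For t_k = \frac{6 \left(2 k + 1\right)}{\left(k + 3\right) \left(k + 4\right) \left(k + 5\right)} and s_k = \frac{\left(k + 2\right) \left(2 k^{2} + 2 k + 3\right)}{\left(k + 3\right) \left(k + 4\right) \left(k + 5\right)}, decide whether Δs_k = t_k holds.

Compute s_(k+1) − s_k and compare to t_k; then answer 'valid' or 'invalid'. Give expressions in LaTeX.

s_(k+1) = (k + 3)*(2*k + 2*(k + 1)**2 + 5)/((k + 4)*(k + 5)*(k + 6))
s_(k+1) − s_k = 3*(6*k**2 + 16*k + 9)/(k**4 + 18*k**3 + 119*k**2 + 342*k + 360)
(s_(k+1) − s_k) − t_k = 3*(2*k**2 - 10*k - 3)/(k**4 + 18*k**3 + 119*k**2 + 342*k + 360)

Invalid: residual \frac{3 \left(2 k^{2} - 10 k - 3\right)}{k^{4} + 18 k^{3} + 119 k^{2} + 342 k + 360} ≠ 0.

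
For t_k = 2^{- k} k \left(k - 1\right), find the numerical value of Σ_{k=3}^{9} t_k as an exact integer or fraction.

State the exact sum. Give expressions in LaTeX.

Σ = 105/32

r(k) = (k + 1)/(2*(k - 1)) after simplifying.
Gosper form: A/B · C(k+1)/C(k) with A=1/2, B=1, C=k**2 - k.
Key eq: (1/2)·f(k+1) = (1)·f(k) + (k**2 - k).
d = 2 from the (0,0,2) case.
A polynomial solution: f(k) = -2*(k**2 + k + 2).
Get s_k = R·t_k = -2**(1 - k)*(k**2 + k + 2) with R(k) = B(k−1)f(k)/C(k) = -2*(k**2 + k + 2)/(k*(k - 1)).
Verify: k*(k - 1)/2**k matches t_k.
Sum = s_(10) − s_(3); s_(10) = -7/32, s_(3) = -7/2 ⇒ 105/32.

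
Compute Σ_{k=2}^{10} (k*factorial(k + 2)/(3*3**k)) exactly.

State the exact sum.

Step 1: r(k) = (k + 1)*(k + 3)/(3*k).
Gosper form: A/B · C(k+1)/C(k) with A=k/3 + 1, B=1, C=k.
Need (k/3 + 1)·f(k+1) − (1)·f(k) = k.
d = 0 from the (1,0,1) case.
Solve for f: f(k) = 3 (degree 0 ≤ 0).
Certificate R = B(k−1)f/C = 3/k gives s_k = factorial(k + 2)/3**k.
Verify: k*factorial(k + 2)/(3*3**k) matches t_k.
Sum = s_(11) − s_(2); s_(11) = 25625600/729, s_(2) = 8/3 ⇒ 25623656/729.

Σ = 25623656/729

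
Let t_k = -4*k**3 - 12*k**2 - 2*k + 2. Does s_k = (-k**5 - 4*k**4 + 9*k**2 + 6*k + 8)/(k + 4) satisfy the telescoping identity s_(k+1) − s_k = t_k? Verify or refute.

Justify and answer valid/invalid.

s_(k+1) = (6*k - (k + 1)**5 - 4*(k + 1)**4 + 9*(k + 1)**2 + 14)/(k + 5)
s_(k+1) − s_k = 2*(-2*k**5 - 21*k**4 - 69*k**3 - 74*k**2 - 4*k + 16)/(k**2 + 9*k + 20)
(s_(k+1) − s_k) − t_k = 2*(3*k**4 + 26*k**3 + 54*k**2 + 7*k - 4)/(k**2 + 9*k + 20)

Invalid: residual 2*(3*k**4 + 26*k**3 + 54*k**2 + 7*k - 4)/(k**2 + 9*k + 20) ≠ 0.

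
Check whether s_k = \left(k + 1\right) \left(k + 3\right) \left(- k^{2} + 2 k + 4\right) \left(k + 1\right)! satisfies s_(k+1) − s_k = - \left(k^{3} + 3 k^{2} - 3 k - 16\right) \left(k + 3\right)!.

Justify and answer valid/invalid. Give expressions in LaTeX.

s_(k+1) = -(k + 2)*(k + 4)*(k**2 - 5)*factorial(k + 2)
s_(k+1) − s_k = -(k**5 + 7*k**4 + 13*k**3 - 15*k**2 - 78*k - 68)*factorial(k + 1)
(s_(k+1) − s_k) − t_k = (k**4 + 5*k**3 + 2*k**2 - 20*k - 28)*factorial(k + 1)

Invalid: residual \left(k^{4} + 5 k^{3} + 2 k^{2} - 20 k - 28\right) \left(k + 1\right)! ≠ 0.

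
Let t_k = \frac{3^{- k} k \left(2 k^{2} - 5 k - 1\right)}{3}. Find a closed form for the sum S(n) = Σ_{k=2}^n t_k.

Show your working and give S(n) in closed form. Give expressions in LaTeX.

Step 1: r(k) = (2*k**3 + k**2 - 5*k - 4)/(3*k*(2*k**2 - 5*k - 1)).
Factor: A=1/3; B=1; C=k**3 - 5*k**2/2 - k/2.
Set up (1/3)·f(k+1) − (1)·f(k) − (k**3 - 5*k**2/2 - k/2) = 0.
From deg A=0, deg B=0, deg C=3: d=3.
Coefficient equations give f(k) = -3*k**2*(k - 1)/2.
R(k) = B(k−1)·f(k)/C(k) = -3*k*(k - 1)/(2*k**2 - 5*k - 1); s_k = R·t_k = k**2*(1 - k)/3**k.
s_(k+1) − s_k = k*(2*k**2 - 5*k - 1)/(3*3**k) = t_k.
s_(n+1) = 3**(-n - 1)*n*(-n**2 - 2*n - 1) and s_(2) = -4/9, so S(n) = 3**(-n - 2)*(4*3**n - 3*n**3 - 6*n**2 - 3*n).

S(n) = 3^{- n - 2} \left(4 \cdot 3^{n} - 3 n^{3} - 6 n^{2} - 3 n\right)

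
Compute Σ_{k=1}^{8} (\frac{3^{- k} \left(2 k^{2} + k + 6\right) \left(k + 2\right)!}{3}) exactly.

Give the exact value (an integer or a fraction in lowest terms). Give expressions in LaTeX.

r(k) = (k + 3)*(k + 2*(k + 1)**2 + 7)/(3*(2*k**2 + k + 6)) after simplifying.
Normal form (A,B,C) = (k/3 + 1, 1, k**2 + k/2 + 3).
Key eq: (k/3 + 1)·f(k+1) = (1)·f(k) + (k**2 + k/2 + 3).
deg f ≤ 1 (via 1,0,2).
A polynomial solution: f(k) = 3*(2*k - 1)/2.
So s_k = (B(k−1)f/C)·t_k = (3*(2*k - 1)/(2*k**2 + k + 6))·t_k = (2*k - 1)*factorial(k + 2)/3**k.
Check: Δs_k = (2*k**2 + k + 6)*factorial(k + 2)/(3*3**k). ✓
Sum = s_(9) − s_(1); s_(9) = 8377600/243, s_(1) = 2 ⇒ 8377114/243.

Σ = 8377114/243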